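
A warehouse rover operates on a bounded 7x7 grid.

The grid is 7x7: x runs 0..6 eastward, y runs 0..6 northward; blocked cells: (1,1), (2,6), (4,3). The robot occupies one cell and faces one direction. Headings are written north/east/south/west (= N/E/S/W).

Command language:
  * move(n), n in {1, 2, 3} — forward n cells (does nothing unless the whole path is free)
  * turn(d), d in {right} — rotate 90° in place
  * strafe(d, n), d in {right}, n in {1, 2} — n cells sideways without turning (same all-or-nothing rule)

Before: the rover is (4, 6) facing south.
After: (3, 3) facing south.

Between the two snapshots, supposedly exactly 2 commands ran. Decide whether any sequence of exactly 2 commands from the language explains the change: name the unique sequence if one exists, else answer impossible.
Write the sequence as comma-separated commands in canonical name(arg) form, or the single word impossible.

key: still facing S at the end — nothing in the sequence rotates
start: (4, 6) facing south
1. strafe(right, 1) → (3, 6) facing south
2. move(3) → (3, 3) facing south
all 36 alternatives checked — unique.

strafe(right, 1), move(3)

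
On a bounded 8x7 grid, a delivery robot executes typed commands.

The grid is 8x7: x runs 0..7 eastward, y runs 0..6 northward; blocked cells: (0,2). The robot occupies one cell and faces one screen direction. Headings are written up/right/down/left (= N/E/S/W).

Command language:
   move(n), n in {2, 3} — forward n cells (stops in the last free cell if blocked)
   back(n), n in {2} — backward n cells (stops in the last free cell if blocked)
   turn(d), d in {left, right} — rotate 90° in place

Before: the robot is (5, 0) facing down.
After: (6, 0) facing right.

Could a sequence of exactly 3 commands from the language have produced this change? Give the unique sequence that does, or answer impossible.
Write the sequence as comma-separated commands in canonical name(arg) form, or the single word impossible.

turn(left), back(2), move(3)

key: running move(3) before turn(left) would end elsewhere — order is forced
from: (5, 0) facing down
step 1 (turn(left)): (5, 0) facing right
step 2 (back(2)): (3, 0) facing right
step 3 (move(3)): (6, 0) facing right
no other 3-command option fits: unique.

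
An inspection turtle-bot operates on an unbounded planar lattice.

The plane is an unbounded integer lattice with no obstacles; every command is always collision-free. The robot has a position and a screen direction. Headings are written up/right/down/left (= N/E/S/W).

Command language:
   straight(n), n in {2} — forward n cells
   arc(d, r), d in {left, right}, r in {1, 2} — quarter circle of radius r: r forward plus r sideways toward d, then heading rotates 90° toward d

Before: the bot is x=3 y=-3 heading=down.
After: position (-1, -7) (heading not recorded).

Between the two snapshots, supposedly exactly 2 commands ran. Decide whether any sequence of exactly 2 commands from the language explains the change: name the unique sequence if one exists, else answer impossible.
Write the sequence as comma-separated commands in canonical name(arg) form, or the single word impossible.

arc(right, 2), arc(left, 2)

key: order matters: swapping arc(right, 2) and arc(left, 2) lands elsewhere
start: x=3 y=-3 heading=down
step 1 (arc(right, 2)): x=1 y=-5 heading=left
step 2 (arc(left, 2)): x=-1 y=-7 heading=down
no rival 2-sequence matches.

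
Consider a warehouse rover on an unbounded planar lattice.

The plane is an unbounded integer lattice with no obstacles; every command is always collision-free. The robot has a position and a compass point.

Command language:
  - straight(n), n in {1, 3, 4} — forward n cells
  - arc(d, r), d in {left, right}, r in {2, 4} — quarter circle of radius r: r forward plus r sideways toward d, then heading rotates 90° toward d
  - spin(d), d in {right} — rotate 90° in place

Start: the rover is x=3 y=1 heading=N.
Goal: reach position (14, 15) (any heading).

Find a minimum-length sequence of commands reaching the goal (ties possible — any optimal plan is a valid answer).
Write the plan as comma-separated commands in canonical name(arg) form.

from: x=3 y=1 heading=N
[1] after straight(3): x=3 y=4 heading=N
[2] after straight(3): x=3 y=7 heading=N
[3] after arc(right, 4): x=7 y=11 heading=E
[4] after straight(3): x=10 y=11 heading=E
[5] after arc(left, 4): x=14 y=15 heading=N
shorter routes all fall short; 5 is best.

straight(3), straight(3), arc(right, 4), straight(3), arc(left, 4)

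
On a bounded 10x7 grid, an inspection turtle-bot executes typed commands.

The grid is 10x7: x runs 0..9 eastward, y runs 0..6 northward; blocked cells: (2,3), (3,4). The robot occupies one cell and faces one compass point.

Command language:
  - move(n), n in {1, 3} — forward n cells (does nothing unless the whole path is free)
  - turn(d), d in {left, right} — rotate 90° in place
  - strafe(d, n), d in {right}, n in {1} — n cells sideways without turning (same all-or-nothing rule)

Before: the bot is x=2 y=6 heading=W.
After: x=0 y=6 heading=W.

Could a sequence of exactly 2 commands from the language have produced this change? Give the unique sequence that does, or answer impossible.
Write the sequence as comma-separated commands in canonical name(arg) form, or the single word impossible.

key: heading stays W — no command in the sequence turns
initial: x=2 y=6 heading=W
[1] after move(1): x=1 y=6 heading=W
[2] after move(1): x=0 y=6 heading=W
uniquely the one of 25 2-step routes that fits.

move(1), move(1)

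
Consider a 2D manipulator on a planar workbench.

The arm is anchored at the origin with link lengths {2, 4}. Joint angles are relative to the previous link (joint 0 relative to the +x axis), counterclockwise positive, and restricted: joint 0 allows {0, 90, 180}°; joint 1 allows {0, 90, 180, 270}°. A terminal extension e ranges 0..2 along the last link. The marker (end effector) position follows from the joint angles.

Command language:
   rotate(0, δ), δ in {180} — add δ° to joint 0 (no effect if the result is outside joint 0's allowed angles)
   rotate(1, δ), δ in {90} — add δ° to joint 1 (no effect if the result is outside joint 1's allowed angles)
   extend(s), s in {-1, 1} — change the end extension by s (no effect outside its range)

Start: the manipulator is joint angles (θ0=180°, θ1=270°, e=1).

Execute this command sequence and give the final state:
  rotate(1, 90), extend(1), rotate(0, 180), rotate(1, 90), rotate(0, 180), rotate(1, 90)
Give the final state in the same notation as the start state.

t0: joint angles (θ0=180°, θ1=270°, e=1)
1. rotate(1, 90) → joint angles (θ0=180°, θ1=0°, e=1)
2. extend(1) → joint angles (θ0=180°, θ1=0°, e=2)
3. rotate(0, 180) → joint angles (θ0=0°, θ1=0°, e=2)
4. rotate(1, 90) → joint angles (θ0=0°, θ1=90°, e=2)
5. rotate(0, 180) → joint angles (θ0=180°, θ1=90°, e=2)
6. rotate(1, 90) → joint angles (θ0=180°, θ1=180°, e=2)

joint angles (θ0=180°, θ1=180°, e=2)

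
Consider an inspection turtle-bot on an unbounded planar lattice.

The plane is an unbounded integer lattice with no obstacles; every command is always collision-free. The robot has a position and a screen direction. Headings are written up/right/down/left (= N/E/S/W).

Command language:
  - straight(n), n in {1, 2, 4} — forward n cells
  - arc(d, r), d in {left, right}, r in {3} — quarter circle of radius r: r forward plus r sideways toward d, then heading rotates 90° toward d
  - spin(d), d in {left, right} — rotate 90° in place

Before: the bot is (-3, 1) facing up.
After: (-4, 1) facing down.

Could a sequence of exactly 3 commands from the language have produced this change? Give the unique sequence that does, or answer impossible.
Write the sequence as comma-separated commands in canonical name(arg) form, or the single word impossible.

key: position moved to (-4,1) AND the heading swung to S — translation plus rotation needed
t0: (-3, 1) facing up
1. spin(left) → (-3, 1) facing left
2. straight(1) → (-4, 1) facing left
3. spin(left) → (-4, 1) facing down
all 343 alternatives checked — unique.

spin(left), straight(1), spin(left)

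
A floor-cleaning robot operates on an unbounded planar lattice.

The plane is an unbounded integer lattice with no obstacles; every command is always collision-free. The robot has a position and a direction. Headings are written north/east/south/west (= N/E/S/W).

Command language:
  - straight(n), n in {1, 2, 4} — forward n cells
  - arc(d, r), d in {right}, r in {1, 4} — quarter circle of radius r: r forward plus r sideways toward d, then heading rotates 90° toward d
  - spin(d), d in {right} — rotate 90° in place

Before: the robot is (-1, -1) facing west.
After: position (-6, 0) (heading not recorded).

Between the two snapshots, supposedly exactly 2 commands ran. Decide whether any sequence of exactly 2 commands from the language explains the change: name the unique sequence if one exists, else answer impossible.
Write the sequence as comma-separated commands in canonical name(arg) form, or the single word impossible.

key: order matters: swapping straight(4) and arc(right, 1) lands elsewhere
from: (-1, -1) facing west
t=1 straight(4) ⇒ (-5, -1) facing west
t=2 arc(right, 1) ⇒ (-6, 0) facing north
no rival 2-sequence matches.

straight(4), arc(right, 1)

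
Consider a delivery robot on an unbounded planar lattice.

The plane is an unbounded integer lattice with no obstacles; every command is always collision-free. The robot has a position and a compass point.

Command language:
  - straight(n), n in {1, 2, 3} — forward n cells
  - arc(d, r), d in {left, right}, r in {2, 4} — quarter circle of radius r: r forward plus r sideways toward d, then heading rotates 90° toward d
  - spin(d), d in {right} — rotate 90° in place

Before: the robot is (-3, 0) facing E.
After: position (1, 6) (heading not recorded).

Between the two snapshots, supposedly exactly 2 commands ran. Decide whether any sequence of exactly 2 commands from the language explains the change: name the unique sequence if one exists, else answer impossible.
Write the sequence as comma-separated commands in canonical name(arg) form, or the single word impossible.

arc(left, 4), straight(2)

key: running straight(2) before arc(left, 4) would end elsewhere — order is forced
begin: (-3, 0) facing E
step 1 (arc(left, 4)): (1, 4) facing N
step 2 (straight(2)): (1, 6) facing N
no other 2-command option fits: unique.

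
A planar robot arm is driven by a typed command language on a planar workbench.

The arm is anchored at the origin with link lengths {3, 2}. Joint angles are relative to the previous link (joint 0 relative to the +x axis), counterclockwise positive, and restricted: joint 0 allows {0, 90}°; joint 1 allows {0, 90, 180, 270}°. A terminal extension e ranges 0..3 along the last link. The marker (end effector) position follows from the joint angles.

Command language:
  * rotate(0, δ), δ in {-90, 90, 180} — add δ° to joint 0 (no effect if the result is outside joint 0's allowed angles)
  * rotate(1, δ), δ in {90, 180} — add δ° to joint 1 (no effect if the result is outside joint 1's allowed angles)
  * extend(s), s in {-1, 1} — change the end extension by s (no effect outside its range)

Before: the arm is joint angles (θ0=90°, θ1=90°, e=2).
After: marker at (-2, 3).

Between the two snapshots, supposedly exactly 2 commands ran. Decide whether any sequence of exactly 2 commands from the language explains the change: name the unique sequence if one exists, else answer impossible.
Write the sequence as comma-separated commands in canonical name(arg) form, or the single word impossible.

begin: joint angles (θ0=90°, θ1=90°, e=2)
step 1 (extend(-1)): joint angles (θ0=90°, θ1=90°, e=1)
step 2 (extend(-1)): joint angles (θ0=90°, θ1=90°, e=0)
no rival 2-sequence matches.

extend(-1), extend(-1)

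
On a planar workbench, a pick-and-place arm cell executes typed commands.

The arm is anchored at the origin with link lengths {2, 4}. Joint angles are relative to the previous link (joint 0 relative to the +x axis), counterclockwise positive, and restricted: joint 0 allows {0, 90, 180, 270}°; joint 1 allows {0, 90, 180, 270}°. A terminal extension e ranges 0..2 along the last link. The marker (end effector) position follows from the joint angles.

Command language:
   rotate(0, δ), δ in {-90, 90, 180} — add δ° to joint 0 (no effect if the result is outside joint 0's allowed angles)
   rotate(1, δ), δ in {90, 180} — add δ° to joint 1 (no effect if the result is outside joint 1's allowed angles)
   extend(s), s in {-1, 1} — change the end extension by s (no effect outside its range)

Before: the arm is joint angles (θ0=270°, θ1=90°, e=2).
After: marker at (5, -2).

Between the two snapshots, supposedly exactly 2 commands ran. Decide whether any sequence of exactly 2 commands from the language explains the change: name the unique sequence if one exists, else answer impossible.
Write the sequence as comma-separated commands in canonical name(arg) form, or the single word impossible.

key: running extend(-1) before extend(1) would end elsewhere — order is forced
t0: joint angles (θ0=270°, θ1=90°, e=2)
step 1 (extend(1)): joint angles (θ0=270°, θ1=90°, e=2)
step 2 (extend(-1)): joint angles (θ0=270°, θ1=90°, e=1)
uniquely the one of 49 2-step routes that fits.

extend(1), extend(-1)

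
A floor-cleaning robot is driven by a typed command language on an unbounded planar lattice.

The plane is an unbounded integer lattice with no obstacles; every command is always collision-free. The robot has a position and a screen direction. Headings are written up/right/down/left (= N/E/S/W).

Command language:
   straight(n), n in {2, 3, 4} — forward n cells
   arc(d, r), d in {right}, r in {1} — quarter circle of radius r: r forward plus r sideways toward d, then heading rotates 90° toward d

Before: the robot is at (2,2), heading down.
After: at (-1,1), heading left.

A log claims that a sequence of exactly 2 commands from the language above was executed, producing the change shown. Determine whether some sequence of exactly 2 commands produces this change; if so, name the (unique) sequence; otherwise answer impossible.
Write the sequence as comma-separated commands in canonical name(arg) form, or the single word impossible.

arc(right, 1), straight(2)

key: cell and facing (now W) both changed — the 2 commands mix motion and turning
from: at (2,2), heading down
[1] after arc(right, 1): at (1,1), heading left
[2] after straight(2): at (-1,1), heading left
uniquely the one of 16 2-step routes that fits.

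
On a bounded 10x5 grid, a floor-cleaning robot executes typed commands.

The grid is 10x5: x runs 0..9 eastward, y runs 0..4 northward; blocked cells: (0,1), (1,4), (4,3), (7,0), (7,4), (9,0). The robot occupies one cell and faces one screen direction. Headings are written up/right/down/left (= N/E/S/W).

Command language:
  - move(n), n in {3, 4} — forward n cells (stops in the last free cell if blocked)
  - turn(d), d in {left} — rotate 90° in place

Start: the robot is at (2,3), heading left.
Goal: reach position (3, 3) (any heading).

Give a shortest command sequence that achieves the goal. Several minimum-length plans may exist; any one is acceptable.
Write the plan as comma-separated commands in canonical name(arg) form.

turn(left), turn(left), move(4)

t0: at (2,3), heading left
t=1 turn(left) ⇒ at (2,3), heading down
t=2 turn(left) ⇒ at (2,3), heading right
t=3 move(4) ⇒ at (3,3), heading right
shorter routes all fall short; 3 is best.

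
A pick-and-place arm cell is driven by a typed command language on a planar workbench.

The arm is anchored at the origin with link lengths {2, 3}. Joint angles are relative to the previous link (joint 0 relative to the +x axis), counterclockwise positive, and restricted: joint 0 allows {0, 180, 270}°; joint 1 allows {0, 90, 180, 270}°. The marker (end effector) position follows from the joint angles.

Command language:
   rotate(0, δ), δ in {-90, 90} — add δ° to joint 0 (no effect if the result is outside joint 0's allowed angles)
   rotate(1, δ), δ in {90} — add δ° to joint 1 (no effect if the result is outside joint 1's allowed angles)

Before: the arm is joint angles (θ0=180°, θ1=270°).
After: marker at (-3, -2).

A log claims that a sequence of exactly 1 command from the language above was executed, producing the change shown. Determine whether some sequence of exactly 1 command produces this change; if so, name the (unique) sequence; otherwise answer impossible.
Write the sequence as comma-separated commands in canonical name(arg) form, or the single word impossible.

start: joint angles (θ0=180°, θ1=270°)
[1] after rotate(0, 90): joint angles (θ0=270°, θ1=270°)
uniquely the one of 3 1-step routes that fits.

rotate(0, 90)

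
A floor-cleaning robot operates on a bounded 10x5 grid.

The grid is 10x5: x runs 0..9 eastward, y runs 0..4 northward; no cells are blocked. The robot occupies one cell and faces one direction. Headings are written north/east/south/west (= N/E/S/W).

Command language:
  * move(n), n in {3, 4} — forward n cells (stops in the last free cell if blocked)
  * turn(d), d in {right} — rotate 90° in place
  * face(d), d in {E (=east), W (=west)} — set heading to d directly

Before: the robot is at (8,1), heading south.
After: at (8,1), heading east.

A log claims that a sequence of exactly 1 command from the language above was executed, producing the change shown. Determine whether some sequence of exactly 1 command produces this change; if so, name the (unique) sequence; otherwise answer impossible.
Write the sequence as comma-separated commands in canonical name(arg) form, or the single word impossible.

face(E)

key: parked at (8,1) the whole time — nothing moves the robot
initial: at (8,1), heading south
step 1 (face(E)): at (8,1), heading east
no other 1-command option fits: unique.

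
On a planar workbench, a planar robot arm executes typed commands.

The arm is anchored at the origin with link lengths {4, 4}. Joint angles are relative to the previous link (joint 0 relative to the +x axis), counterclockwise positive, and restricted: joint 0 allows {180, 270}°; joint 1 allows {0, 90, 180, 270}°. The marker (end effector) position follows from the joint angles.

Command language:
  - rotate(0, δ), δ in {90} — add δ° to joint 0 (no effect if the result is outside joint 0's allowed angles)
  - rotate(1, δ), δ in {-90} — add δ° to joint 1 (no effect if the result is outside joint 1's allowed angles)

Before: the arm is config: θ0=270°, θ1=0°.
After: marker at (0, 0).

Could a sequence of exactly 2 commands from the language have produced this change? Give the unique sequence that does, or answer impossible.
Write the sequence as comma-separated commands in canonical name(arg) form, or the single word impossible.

initial: config: θ0=270°, θ1=0°
t=1 rotate(1, -90) ⇒ config: θ0=270°, θ1=270°
t=2 rotate(1, -90) ⇒ config: θ0=270°, θ1=180°
uniquely the one of 4 2-step routes that fits.

rotate(1, -90), rotate(1, -90)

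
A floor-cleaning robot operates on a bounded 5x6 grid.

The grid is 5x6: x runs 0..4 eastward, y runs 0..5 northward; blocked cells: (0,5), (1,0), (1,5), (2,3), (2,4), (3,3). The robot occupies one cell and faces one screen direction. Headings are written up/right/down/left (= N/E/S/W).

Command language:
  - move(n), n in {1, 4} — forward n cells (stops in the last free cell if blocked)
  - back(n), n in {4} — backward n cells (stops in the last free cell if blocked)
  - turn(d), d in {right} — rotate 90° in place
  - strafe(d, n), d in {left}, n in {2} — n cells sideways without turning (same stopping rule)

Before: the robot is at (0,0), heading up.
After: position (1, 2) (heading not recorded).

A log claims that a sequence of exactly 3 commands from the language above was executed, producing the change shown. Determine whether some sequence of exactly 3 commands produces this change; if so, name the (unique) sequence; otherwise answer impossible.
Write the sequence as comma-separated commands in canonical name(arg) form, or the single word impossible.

turn(right), strafe(left, 2), move(1)

key: order matters: swapping turn(right) and move(1) lands elsewhere
initial: at (0,0), heading up
1. turn(right) → at (0,0), heading right
2. strafe(left, 2) → at (0,2), heading right
3. move(1) → at (1,2), heading right
no rival 3-sequence matches.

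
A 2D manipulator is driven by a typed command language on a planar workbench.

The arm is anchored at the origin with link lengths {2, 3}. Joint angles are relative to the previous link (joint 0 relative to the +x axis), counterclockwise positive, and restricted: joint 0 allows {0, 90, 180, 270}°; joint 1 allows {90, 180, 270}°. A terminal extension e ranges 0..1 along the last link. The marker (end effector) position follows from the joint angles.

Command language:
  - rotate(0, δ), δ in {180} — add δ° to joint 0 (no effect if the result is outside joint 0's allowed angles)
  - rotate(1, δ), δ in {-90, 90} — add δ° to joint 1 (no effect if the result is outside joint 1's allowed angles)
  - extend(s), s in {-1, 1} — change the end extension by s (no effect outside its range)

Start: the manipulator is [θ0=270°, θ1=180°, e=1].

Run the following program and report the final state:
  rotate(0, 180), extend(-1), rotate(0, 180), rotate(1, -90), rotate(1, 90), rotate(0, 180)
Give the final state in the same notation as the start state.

[θ0=90°, θ1=180°, e=0]

begin: [θ0=270°, θ1=180°, e=1]
t=1 rotate(0, 180) ⇒ [θ0=90°, θ1=180°, e=1]
t=2 extend(-1) ⇒ [θ0=90°, θ1=180°, e=0]
t=3 rotate(0, 180) ⇒ [θ0=270°, θ1=180°, e=0]
t=4 rotate(1, -90) ⇒ [θ0=270°, θ1=90°, e=0]
t=5 rotate(1, 90) ⇒ [θ0=270°, θ1=180°, e=0]
t=6 rotate(0, 180) ⇒ [θ0=90°, θ1=180°, e=0]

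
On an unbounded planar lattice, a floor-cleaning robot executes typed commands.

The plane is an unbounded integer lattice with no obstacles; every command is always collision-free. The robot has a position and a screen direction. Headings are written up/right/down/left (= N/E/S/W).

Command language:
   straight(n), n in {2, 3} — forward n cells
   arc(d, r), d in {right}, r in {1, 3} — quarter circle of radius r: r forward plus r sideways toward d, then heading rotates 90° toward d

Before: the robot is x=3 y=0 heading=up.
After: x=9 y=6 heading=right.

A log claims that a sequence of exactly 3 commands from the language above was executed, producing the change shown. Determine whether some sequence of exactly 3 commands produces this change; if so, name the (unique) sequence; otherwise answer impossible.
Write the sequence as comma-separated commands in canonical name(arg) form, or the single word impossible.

straight(3), arc(right, 3), straight(3)

key: position moved to (9,6) AND the heading swung to E — translation plus rotation needed
start: x=3 y=0 heading=up
[1] after straight(3): x=3 y=3 heading=up
[2] after arc(right, 3): x=6 y=6 heading=right
[3] after straight(3): x=9 y=6 heading=right
no rival 3-sequence matches.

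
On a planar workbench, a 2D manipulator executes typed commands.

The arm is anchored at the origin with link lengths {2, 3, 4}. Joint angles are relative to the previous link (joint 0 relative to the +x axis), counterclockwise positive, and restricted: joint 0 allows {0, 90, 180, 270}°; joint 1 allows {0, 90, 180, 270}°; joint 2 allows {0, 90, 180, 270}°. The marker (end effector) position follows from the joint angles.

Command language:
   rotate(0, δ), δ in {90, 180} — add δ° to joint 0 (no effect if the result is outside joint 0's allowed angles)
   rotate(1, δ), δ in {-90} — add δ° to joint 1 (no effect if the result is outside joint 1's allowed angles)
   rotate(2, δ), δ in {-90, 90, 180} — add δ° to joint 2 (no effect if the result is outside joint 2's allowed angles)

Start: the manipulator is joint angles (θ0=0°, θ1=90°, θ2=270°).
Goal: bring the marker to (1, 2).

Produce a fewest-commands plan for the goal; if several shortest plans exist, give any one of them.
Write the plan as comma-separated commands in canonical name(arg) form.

from: joint angles (θ0=0°, θ1=90°, θ2=270°)
1. rotate(0, 90) → joint angles (θ0=90°, θ1=90°, θ2=270°)
2. rotate(2, -90) → joint angles (θ0=90°, θ1=90°, θ2=180°)
shorter routes all fall short; 2 is best.

rotate(0, 90), rotate(2, -90)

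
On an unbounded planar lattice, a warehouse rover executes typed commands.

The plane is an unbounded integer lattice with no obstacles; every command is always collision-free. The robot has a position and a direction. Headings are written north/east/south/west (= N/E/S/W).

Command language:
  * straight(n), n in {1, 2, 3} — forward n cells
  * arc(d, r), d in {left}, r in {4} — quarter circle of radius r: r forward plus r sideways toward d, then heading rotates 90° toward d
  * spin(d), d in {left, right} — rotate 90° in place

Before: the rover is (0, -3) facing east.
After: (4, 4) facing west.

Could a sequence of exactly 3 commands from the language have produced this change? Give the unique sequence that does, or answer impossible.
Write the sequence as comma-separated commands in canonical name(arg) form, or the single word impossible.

arc(left, 4), straight(3), spin(left)

key: cell and facing (now W) both changed — the 3 commands mix motion and turning
t0: (0, -3) facing east
[1] after arc(left, 4): (4, 1) facing north
[2] after straight(3): (4, 4) facing north
[3] after spin(left): (4, 4) facing west
no other 3-command option fits: unique.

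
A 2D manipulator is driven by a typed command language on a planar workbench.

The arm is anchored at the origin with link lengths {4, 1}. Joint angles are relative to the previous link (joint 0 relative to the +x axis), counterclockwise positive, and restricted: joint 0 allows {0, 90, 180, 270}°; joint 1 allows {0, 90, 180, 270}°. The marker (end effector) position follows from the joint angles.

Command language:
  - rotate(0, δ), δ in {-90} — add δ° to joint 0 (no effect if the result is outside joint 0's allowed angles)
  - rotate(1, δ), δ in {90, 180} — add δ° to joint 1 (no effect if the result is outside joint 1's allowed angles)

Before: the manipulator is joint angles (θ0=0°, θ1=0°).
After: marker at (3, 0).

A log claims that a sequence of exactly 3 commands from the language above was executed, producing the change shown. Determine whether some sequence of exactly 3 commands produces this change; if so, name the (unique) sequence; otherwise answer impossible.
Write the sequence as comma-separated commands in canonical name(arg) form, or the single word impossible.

begin: joint angles (θ0=0°, θ1=0°)
step 1 (rotate(1, 180)): joint angles (θ0=0°, θ1=180°)
step 2 (rotate(1, 180)): joint angles (θ0=0°, θ1=0°)
step 3 (rotate(1, 180)): joint angles (θ0=0°, θ1=180°)
no other 3-command option fits: unique.

rotate(1, 180), rotate(1, 180), rotate(1, 180)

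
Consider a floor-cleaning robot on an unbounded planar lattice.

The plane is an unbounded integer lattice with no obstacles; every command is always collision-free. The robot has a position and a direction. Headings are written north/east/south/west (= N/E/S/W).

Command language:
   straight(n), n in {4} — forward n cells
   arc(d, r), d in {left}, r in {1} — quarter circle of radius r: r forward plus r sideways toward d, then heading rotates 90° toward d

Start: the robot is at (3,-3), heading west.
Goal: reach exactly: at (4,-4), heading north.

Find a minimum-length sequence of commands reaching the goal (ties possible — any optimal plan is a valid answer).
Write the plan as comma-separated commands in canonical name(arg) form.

start: at (3,-3), heading west
t=1 arc(left, 1) ⇒ at (2,-4), heading south
t=2 arc(left, 1) ⇒ at (3,-5), heading east
t=3 arc(left, 1) ⇒ at (4,-4), heading north
nothing shorter than 3 reaches the goal.

arc(left, 1), arc(left, 1), arc(left, 1)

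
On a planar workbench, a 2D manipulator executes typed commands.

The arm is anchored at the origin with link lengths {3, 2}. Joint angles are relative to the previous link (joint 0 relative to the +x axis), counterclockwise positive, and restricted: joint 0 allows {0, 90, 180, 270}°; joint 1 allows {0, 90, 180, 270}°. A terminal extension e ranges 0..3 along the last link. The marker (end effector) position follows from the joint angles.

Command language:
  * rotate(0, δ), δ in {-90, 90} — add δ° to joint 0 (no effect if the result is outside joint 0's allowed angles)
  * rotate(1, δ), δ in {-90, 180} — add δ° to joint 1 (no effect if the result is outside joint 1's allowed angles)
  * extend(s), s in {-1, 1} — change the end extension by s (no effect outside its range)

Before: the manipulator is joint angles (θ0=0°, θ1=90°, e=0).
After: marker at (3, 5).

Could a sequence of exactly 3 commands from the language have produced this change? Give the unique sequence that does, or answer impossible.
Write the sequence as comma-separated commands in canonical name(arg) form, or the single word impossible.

start: joint angles (θ0=0°, θ1=90°, e=0)
t=1 extend(1) ⇒ joint angles (θ0=0°, θ1=90°, e=1)
t=2 extend(1) ⇒ joint angles (θ0=0°, θ1=90°, e=2)
t=3 extend(1) ⇒ joint angles (θ0=0°, θ1=90°, e=3)
no rival 3-sequence matches.

extend(1), extend(1), extend(1)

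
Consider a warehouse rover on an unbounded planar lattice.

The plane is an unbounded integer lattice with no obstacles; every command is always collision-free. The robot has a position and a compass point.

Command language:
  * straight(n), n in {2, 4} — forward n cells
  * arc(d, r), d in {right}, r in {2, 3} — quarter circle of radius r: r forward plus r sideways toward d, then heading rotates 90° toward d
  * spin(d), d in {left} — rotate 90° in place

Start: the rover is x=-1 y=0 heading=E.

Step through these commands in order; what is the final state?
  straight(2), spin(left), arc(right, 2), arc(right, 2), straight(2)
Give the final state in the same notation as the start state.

x=5 y=-2 heading=S

start: x=-1 y=0 heading=E
1. straight(2) → x=1 y=0 heading=E
2. spin(left) → x=1 y=0 heading=N
3. arc(right, 2) → x=3 y=2 heading=E
4. arc(right, 2) → x=5 y=0 heading=S
5. straight(2) → x=5 y=-2 heading=S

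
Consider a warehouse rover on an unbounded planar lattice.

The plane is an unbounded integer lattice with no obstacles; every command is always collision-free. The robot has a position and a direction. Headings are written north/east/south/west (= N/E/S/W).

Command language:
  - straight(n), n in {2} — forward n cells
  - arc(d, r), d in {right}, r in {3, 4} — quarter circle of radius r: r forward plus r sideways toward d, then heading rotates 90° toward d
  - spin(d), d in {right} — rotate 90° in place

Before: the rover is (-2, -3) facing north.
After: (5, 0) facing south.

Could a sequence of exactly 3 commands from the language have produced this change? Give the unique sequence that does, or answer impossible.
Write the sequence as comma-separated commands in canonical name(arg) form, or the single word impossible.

key: cell and facing (now S) both changed — the 3 commands mix motion and turning
t0: (-2, -3) facing north
t=1 straight(2) ⇒ (-2, -1) facing north
t=2 arc(right, 4) ⇒ (2, 3) facing east
t=3 arc(right, 3) ⇒ (5, 0) facing south
uniquely the one of 64 3-step routes that fits.

straight(2), arc(right, 4), arc(right, 3)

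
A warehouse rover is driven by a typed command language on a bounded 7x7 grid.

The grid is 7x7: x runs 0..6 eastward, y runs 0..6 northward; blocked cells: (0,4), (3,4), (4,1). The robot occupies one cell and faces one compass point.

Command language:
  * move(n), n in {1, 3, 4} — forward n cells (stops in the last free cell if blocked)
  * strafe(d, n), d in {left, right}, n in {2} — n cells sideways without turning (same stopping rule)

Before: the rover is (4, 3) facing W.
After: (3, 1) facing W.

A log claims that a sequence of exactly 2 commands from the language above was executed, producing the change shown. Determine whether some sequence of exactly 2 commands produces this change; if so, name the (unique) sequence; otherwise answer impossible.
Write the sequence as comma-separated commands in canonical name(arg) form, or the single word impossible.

key: order matters: swapping move(1) and strafe(left, 2) lands elsewhere
start: (4, 3) facing W
step 1 (move(1)): (3, 3) facing W
step 2 (strafe(left, 2)): (3, 1) facing W
uniquely the one of 25 2-step routes that fits.

move(1), strafe(left, 2)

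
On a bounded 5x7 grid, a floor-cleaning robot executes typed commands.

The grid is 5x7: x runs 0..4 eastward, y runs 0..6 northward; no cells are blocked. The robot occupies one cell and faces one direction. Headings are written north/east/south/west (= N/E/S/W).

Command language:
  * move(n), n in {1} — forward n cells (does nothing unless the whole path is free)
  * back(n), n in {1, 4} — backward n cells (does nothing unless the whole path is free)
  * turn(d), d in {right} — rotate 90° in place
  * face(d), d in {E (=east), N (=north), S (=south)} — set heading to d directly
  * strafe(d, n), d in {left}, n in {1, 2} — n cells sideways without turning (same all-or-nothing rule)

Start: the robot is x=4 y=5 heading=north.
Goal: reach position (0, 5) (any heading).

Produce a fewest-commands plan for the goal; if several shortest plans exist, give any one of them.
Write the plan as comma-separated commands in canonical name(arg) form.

turn(right), back(4)

t0: x=4 y=5 heading=north
step 1 (turn(right)): x=4 y=5 heading=east
step 2 (back(4)): x=0 y=5 heading=east
no 1-step plan works, so 2 is optimal.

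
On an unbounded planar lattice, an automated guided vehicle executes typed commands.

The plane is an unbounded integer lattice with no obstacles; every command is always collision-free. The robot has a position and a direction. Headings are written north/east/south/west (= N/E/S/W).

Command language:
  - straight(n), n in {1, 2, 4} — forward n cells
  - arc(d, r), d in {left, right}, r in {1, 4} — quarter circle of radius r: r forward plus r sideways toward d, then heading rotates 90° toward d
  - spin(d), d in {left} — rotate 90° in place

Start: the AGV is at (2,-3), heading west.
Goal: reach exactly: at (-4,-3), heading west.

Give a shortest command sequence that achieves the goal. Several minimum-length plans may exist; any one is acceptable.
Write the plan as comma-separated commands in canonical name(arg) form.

straight(2), straight(4)

begin: at (2,-3), heading west
[1] after straight(2): at (0,-3), heading west
[2] after straight(4): at (-4,-3), heading west
no 1-step plan works, so 2 is optimal.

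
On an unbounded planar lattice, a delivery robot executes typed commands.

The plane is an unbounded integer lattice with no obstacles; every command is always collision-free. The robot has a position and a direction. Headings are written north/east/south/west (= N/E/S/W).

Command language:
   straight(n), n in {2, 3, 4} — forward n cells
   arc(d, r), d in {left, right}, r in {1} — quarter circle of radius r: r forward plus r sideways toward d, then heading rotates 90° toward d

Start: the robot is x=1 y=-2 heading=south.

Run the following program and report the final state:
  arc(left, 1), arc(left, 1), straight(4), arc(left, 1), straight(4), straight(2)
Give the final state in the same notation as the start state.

t0: x=1 y=-2 heading=south
step 1 (arc(left, 1)): x=2 y=-3 heading=east
step 2 (arc(left, 1)): x=3 y=-2 heading=north
step 3 (straight(4)): x=3 y=2 heading=north
step 4 (arc(left, 1)): x=2 y=3 heading=west
step 5 (straight(4)): x=-2 y=3 heading=west
step 6 (straight(2)): x=-4 y=3 heading=west

x=-4 y=3 heading=west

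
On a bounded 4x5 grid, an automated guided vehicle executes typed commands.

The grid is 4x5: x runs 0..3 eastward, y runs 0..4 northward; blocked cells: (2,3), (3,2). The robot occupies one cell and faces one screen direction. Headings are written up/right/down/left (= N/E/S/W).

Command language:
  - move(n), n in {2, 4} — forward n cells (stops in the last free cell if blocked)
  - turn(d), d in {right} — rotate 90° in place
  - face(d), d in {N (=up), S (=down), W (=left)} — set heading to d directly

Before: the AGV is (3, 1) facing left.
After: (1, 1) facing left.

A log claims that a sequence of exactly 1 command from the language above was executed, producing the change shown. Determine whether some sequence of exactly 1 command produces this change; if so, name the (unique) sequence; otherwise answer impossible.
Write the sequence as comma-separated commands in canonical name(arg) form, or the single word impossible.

key: heading stays W — the single command does not turn
start: (3, 1) facing left
t=1 move(2) ⇒ (1, 1) facing left
all 6 alternatives checked — unique.

move(2)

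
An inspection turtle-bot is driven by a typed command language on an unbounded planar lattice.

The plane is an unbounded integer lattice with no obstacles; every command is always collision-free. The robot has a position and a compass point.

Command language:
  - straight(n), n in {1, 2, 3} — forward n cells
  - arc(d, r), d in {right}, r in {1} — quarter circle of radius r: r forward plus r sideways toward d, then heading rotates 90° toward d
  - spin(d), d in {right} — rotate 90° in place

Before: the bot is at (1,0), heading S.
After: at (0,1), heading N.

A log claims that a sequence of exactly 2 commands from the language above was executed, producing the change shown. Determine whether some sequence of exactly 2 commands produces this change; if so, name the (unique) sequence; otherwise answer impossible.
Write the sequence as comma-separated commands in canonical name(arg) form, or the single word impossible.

key: position moved to (0,1) AND the heading swung to N — translation plus rotation needed
initial: at (1,0), heading S
1. spin(right) → at (1,0), heading W
2. arc(right, 1) → at (0,1), heading N
uniquely the one of 25 2-step routes that fits.

spin(right), arc(right, 1)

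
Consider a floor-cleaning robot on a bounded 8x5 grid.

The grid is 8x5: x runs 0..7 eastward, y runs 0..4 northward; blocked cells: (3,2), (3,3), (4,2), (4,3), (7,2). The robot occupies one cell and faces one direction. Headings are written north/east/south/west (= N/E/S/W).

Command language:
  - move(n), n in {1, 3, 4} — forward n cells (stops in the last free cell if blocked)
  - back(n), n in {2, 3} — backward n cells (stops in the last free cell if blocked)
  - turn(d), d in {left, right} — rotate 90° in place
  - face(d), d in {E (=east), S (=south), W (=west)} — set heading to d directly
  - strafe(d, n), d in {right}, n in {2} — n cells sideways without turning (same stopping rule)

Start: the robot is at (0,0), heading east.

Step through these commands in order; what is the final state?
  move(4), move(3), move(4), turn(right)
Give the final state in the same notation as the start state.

t0: at (0,0), heading east
1. move(4) → at (4,0), heading east
2. move(3) → at (7,0), heading east
3. move(4) → at (7,0), heading east
4. turn(right) → at (7,0), heading south

at (7,0), heading south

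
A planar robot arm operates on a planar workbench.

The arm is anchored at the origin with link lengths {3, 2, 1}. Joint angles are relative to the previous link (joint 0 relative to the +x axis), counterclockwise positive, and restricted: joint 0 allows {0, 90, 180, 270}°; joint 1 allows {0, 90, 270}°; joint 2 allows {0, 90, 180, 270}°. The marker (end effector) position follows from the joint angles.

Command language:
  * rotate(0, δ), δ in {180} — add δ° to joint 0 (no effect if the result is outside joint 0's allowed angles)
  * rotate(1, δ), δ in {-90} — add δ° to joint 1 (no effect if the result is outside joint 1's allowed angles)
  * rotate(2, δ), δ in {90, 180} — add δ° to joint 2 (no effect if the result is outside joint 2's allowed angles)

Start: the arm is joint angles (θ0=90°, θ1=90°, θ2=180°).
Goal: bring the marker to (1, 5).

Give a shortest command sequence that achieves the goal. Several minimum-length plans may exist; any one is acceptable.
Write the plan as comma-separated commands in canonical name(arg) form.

from: joint angles (θ0=90°, θ1=90°, θ2=180°)
[1] after rotate(2, 90): joint angles (θ0=90°, θ1=90°, θ2=270°)
[2] after rotate(1, -90): joint angles (θ0=90°, θ1=0°, θ2=270°)
minimal: 2 command(s), checked below 2.

rotate(2, 90), rotate(1, -90)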